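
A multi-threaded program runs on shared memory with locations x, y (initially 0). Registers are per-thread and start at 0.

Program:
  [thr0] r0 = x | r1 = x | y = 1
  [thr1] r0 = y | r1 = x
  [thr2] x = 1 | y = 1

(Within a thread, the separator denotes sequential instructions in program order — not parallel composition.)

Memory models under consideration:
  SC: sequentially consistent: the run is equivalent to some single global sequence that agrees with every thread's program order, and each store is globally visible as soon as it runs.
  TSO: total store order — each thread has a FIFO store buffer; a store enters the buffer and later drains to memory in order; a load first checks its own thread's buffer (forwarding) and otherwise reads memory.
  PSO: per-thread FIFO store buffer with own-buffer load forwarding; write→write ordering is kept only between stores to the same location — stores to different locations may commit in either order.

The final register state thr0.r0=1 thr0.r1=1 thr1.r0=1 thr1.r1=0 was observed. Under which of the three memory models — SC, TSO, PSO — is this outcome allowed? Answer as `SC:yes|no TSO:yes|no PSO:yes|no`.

SC:no TSO:no PSO:yes

outcome vector order: (thr0.r0,thr0.r1,thr1.r0,thr1.r1)
[SC] allowed = {0000 0001 0010 0011 0100 0101 0111 1100 1101 1111}
[TSO] allowed = {0000 0001 0010 0011 0100 0101 0111 1100 1101 1111}
[PSO] allowed = {0000 0001 0010 0011 0100 0101 0110 0111 1100 1101 1110 1111}
target 1110 ∈ {PSO}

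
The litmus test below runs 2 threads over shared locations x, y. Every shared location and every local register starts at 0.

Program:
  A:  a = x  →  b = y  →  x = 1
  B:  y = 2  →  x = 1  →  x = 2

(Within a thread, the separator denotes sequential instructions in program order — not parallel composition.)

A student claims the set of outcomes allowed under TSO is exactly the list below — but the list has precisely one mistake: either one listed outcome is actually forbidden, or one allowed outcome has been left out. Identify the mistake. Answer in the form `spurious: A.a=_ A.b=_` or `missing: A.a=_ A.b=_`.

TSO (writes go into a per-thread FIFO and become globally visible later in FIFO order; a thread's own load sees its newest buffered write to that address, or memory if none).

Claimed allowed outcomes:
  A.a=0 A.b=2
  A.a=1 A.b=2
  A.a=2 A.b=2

outcome vector order: (A.a,A.b)
TSO (4): 0/0 0/2 1/2 2/2
TSO∖claimed = {0/0}

missing: A.a=0 A.b=0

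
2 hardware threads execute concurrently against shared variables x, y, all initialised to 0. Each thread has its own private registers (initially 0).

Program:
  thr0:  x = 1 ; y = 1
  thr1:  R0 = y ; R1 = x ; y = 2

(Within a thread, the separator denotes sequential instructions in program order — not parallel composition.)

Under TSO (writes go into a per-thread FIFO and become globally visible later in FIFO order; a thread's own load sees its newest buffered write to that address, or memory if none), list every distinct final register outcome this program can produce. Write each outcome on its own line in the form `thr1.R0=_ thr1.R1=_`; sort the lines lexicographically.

outcome vector order: (thr1.R0,thr1.R1)
|TSO outcomes| = 3

thr1.R0=0 thr1.R1=0
thr1.R0=0 thr1.R1=1
thr1.R0=1 thr1.R1=1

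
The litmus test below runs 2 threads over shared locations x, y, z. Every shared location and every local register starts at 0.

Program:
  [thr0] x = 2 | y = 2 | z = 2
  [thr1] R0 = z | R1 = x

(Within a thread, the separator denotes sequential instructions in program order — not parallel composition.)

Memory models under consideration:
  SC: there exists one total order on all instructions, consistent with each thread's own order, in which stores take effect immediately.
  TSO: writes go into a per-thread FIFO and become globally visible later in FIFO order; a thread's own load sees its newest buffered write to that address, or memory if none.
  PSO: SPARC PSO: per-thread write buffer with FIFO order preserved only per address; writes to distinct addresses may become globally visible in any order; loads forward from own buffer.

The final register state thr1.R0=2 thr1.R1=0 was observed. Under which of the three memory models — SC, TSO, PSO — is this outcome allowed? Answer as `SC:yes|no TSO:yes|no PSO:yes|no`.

outcome vector order: (thr1.R0,thr1.R1)
under SC → (0,0) (0,2) (2,2)
under TSO → (0,0) (0,2) (2,2)
under PSO → (0,0) (0,2) (2,0) (2,2)
target (2,0) ∈ {PSO}

SC:no TSO:no PSO:yes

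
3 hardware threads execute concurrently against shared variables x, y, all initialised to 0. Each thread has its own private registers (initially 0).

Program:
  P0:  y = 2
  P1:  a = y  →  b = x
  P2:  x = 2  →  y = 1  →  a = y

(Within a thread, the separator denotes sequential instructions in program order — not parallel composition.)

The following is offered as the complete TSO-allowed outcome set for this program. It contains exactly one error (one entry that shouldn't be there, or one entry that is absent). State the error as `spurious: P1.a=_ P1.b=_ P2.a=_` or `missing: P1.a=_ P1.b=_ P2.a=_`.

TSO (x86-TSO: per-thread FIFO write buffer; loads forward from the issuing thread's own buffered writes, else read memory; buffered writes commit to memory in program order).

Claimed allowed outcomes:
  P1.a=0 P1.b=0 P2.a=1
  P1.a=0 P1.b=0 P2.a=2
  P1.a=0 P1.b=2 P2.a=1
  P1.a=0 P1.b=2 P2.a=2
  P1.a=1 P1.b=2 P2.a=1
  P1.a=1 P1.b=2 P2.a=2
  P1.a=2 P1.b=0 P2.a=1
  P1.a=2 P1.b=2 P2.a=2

outcome vector order: (P1.a,P1.b,P2.a)
TSO (9): <0 0 1> <0 0 2> <0 2 1> <0 2 2> <1 2 1> <1 2 2> <2 0 1> <2 2 1> <2 2 2>
TSO∖claimed = {<2 2 1>}

missing: P1.a=2 P1.b=2 P2.a=1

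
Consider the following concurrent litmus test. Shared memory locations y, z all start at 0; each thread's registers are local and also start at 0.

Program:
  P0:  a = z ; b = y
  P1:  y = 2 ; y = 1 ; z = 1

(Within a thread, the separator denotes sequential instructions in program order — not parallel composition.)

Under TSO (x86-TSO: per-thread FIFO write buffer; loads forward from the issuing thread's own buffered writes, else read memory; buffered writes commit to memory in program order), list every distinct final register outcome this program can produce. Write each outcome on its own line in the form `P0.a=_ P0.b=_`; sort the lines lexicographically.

outcome vector order: (P0.a,P0.b)
|TSO outcomes| = 4

P0.a=0 P0.b=0
P0.a=0 P0.b=1
P0.a=0 P0.b=2
P0.a=1 P0.b=1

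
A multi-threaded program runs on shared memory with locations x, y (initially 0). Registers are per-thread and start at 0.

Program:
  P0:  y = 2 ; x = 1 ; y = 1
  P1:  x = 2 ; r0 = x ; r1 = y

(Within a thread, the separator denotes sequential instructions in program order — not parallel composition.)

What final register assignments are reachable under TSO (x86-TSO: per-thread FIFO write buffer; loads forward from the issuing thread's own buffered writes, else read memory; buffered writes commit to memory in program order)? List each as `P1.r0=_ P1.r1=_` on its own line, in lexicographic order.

outcome vector order: (P1.r0,P1.r1)
|TSO outcomes| = 5

P1.r0=1 P1.r1=1
P1.r0=1 P1.r1=2
P1.r0=2 P1.r1=0
P1.r0=2 P1.r1=1
P1.r0=2 P1.r1=2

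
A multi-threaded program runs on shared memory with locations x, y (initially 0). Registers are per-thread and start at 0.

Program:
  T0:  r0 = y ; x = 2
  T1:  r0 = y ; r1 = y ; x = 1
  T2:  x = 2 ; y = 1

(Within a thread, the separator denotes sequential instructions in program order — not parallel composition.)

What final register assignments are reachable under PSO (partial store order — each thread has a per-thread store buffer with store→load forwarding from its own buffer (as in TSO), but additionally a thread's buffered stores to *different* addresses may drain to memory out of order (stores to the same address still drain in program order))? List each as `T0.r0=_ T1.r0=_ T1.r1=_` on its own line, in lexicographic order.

outcome vector order: (T0.r0,T1.r0,T1.r1)
|PSO outcomes| = 6

T0.r0=0 T1.r0=0 T1.r1=0
T0.r0=0 T1.r0=0 T1.r1=1
T0.r0=0 T1.r0=1 T1.r1=1
T0.r0=1 T1.r0=0 T1.r1=0
T0.r0=1 T1.r0=0 T1.r1=1
T0.r0=1 T1.r0=1 T1.r1=1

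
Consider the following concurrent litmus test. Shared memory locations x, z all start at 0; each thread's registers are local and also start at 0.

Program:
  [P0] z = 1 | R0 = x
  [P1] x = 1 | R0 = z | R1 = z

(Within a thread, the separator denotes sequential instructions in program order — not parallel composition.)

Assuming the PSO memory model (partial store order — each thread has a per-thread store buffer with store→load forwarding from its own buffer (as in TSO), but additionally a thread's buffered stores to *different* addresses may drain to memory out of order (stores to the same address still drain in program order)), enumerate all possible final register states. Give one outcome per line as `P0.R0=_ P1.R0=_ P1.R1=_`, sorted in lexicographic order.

P0.R0=0 P1.R0=0 P1.R1=0
P0.R0=0 P1.R0=0 P1.R1=1
P0.R0=0 P1.R0=1 P1.R1=1
P0.R0=1 P1.R0=0 P1.R1=0
P0.R0=1 P1.R0=0 P1.R1=1
P0.R0=1 P1.R0=1 P1.R1=1

outcome vector order: (P0.R0,P1.R0,P1.R1)
|PSO outcomes| = 6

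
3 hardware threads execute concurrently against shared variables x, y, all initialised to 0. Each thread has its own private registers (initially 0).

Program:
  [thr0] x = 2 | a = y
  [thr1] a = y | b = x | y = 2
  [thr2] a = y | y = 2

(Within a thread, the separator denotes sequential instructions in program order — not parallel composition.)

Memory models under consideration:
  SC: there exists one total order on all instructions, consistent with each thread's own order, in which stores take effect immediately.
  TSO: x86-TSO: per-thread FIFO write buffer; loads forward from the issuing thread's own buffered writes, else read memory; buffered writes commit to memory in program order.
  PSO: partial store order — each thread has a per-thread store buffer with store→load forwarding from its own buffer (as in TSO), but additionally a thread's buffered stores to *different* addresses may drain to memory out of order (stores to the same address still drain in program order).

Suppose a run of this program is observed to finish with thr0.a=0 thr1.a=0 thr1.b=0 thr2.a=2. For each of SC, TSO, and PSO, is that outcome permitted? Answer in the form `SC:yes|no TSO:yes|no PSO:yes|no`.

outcome vector order: (thr0.a,thr1.a,thr1.b,thr2.a)
under SC → <0 0 0 0> <0 0 0 2> <0 0 2 0> <0 0 2 2> <0 2 2 0> <2 0 0 0> <2 0 0 2> <2 0 2 0> <2 0 2 2> <2 2 0 0> <2 2 2 0>
under TSO → <0 0 0 0> <0 0 0 2> <0 0 2 0> <0 0 2 2> <0 2 0 0> <0 2 2 0> <2 0 0 0> <2 0 0 2> <2 0 2 0> <2 0 2 2> <2 2 0 0> <2 2 2 0>
under PSO → <0 0 0 0> <0 0 0 2> <0 0 2 0> <0 0 2 2> <0 2 0 0> <0 2 2 0> <2 0 0 0> <2 0 0 2> <2 0 2 0> <2 0 2 2> <2 2 0 0> <2 2 2 0>
target <0 0 0 2> ∈ {SC,TSO,PSO}

SC:yes TSO:yes PSO:yes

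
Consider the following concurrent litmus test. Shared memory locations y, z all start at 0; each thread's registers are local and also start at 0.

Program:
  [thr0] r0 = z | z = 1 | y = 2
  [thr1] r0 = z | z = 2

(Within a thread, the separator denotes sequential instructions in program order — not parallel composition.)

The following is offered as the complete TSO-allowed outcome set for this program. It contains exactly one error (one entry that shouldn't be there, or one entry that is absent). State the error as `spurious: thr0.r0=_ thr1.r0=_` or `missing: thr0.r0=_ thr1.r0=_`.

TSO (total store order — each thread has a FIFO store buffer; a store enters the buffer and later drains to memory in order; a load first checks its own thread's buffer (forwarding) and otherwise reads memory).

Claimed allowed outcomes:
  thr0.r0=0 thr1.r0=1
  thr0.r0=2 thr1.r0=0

outcome vector order: (thr0.r0,thr1.r0)
TSO: 3 outcomes — {0/0 0/1 2/0}
TSO∖claimed = {0/0}

missing: thr0.r0=0 thr1.r0=0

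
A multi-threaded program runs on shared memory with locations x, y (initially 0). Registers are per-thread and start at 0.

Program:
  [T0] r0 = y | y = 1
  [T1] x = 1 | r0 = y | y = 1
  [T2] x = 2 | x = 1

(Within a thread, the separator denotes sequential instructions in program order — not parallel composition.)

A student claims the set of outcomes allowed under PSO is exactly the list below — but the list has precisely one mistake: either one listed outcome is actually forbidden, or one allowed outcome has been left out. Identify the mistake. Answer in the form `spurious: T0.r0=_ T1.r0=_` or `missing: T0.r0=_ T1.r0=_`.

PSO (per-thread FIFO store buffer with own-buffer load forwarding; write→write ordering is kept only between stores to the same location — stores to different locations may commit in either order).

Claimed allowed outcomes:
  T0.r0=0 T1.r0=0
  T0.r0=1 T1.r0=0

outcome vector order: (T0.r0,T1.r0)
PSO (3): <0 0> <0 1> <1 0>
PSO∖claimed = {<0 1>}

missing: T0.r0=0 T1.r0=1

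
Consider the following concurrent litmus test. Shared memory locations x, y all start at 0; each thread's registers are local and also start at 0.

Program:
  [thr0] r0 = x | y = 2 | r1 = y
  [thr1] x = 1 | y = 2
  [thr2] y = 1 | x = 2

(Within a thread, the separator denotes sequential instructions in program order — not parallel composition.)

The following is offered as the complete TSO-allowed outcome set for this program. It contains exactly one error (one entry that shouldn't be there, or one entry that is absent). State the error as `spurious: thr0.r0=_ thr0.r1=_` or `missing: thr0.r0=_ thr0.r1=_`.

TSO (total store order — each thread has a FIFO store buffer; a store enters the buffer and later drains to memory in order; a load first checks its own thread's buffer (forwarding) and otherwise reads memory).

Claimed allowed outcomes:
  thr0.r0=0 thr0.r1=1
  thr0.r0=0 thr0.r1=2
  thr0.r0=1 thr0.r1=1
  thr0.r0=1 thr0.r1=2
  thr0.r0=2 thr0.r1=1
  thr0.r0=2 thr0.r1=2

outcome vector order: (thr0.r0,thr0.r1)
TSO (5): 0/1; 0/2; 1/1; 1/2; 2/2
claimed∖TSO = {2/1}

spurious: thr0.r0=2 thr0.r1=1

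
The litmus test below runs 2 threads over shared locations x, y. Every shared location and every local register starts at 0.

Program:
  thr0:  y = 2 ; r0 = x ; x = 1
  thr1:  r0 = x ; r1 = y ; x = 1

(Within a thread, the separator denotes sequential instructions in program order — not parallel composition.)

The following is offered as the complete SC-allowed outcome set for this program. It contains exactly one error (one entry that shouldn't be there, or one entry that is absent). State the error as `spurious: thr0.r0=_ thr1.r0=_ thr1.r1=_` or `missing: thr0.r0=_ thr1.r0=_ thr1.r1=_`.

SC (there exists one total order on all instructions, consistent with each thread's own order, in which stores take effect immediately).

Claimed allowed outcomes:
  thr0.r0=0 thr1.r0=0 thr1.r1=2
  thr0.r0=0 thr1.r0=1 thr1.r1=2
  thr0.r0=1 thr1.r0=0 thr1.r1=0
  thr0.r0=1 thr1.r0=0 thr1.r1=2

missing: thr0.r0=0 thr1.r0=0 thr1.r1=0

outcome vector order: (thr0.r0,thr1.r0,thr1.r1)
SC (5): 0/0/0, 0/0/2, 0/1/2, 1/0/0, 1/0/2
SC∖claimed = {0/0/0}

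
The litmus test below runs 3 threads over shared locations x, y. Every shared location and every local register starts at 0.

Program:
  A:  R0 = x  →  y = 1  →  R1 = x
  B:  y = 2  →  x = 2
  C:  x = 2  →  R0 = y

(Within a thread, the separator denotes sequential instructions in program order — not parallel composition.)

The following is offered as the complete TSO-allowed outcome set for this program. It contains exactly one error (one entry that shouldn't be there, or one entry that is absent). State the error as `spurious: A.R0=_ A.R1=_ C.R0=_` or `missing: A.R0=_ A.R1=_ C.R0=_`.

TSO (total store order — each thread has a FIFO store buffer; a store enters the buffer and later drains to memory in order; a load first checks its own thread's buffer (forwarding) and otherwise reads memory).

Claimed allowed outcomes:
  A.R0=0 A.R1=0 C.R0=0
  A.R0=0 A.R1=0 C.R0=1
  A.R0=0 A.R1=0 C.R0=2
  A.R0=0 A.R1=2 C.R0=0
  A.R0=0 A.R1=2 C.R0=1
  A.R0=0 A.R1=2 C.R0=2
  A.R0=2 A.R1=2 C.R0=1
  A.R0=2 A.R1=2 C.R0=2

missing: A.R0=2 A.R1=2 C.R0=0

outcome vector order: (A.R0,A.R1,C.R0)
[TSO] allowed = {(0,0,0), (0,0,1), (0,0,2), (0,2,0), (0,2,1), (0,2,2), (2,2,0), (2,2,1), (2,2,2)}
TSO∖claimed = {(2,2,0)}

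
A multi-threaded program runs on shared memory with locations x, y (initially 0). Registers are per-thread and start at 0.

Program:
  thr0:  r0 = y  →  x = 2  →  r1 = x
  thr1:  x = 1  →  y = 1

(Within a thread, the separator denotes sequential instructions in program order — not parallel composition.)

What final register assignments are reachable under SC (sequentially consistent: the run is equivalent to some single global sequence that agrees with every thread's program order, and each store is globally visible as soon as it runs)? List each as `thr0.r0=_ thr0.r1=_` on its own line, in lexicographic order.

outcome vector order: (thr0.r0,thr0.r1)
|SC outcomes| = 3

thr0.r0=0 thr0.r1=1
thr0.r0=0 thr0.r1=2
thr0.r0=1 thr0.r1=2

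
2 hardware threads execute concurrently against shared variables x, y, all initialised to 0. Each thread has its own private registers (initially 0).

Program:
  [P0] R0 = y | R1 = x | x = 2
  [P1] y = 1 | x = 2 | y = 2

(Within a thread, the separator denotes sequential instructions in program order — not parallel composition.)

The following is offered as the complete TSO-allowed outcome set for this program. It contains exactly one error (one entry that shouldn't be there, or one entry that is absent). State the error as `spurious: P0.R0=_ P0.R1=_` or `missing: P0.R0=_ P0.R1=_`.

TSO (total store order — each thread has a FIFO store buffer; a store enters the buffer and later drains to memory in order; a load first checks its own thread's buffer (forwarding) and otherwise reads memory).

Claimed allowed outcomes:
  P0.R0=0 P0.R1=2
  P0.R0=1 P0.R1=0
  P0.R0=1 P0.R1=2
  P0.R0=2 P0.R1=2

missing: P0.R0=0 P0.R1=0

outcome vector order: (P0.R0,P0.R1)
[TSO] allowed = {<0 0>, <0 2>, <1 0>, <1 2>, <2 2>}
TSO∖claimed = {<0 0>}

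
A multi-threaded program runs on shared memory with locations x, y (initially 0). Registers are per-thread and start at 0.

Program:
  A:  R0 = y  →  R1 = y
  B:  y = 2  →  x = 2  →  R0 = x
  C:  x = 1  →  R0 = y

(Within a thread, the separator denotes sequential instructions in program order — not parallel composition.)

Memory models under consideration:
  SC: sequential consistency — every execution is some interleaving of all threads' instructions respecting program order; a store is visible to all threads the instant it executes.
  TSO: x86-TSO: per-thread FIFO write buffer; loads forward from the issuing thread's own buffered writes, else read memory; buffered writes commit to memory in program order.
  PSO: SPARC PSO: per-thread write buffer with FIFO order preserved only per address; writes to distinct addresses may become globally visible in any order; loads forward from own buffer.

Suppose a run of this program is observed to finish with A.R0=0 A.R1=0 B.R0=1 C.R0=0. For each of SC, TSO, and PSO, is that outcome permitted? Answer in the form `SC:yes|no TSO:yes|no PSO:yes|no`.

SC:no TSO:yes PSO:yes

outcome vector order: (A.R0,A.R1,B.R0,C.R0)
SC: 9 outcomes — {0012 0020 0022 0212 0220 0222 2212 2220 2222}
TSO: 12 outcomes — {0010 0012 0020 0022 0210 0212 0220 0222 2210 2212 2220 2222}
PSO: 12 outcomes — {0010 0012 0020 0022 0210 0212 0220 0222 2210 2212 2220 2222}
target 0010 ∈ {TSO,PSO}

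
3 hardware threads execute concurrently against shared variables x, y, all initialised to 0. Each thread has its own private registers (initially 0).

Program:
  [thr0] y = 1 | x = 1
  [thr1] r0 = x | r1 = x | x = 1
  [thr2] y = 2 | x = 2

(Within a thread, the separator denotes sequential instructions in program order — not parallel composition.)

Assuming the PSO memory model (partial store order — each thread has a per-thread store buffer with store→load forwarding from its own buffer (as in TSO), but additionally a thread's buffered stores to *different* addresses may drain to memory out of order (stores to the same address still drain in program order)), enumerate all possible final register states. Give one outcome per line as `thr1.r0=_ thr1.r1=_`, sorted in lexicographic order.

thr1.r0=0 thr1.r1=0
thr1.r0=0 thr1.r1=1
thr1.r0=0 thr1.r1=2
thr1.r0=1 thr1.r1=1
thr1.r0=1 thr1.r1=2
thr1.r0=2 thr1.r1=1
thr1.r0=2 thr1.r1=2

outcome vector order: (thr1.r0,thr1.r1)
|PSO outcomes| = 7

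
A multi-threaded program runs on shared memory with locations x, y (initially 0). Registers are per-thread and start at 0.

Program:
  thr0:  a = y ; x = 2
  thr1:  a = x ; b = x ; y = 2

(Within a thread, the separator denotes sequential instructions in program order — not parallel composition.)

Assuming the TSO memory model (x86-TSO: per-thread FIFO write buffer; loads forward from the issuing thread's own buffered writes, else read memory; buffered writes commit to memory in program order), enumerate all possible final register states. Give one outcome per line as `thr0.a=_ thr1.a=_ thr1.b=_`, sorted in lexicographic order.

thr0.a=0 thr1.a=0 thr1.b=0
thr0.a=0 thr1.a=0 thr1.b=2
thr0.a=0 thr1.a=2 thr1.b=2
thr0.a=2 thr1.a=0 thr1.b=0

outcome vector order: (thr0.a,thr1.a,thr1.b)
|TSO outcomes| = 4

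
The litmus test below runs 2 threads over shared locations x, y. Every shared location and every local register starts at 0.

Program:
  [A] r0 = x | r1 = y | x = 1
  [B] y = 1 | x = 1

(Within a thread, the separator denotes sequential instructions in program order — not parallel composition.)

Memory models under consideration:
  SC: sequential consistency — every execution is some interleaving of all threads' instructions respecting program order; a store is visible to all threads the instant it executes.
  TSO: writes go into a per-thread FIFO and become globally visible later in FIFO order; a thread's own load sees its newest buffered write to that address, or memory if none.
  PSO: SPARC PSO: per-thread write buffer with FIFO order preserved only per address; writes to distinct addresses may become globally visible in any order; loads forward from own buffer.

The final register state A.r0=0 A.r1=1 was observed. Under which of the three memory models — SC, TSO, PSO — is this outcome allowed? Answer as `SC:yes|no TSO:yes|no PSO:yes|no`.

outcome vector order: (A.r0,A.r1)
SC: 3 outcomes — {<0 0>, <0 1>, <1 1>}
TSO: 3 outcomes — {<0 0>, <0 1>, <1 1>}
PSO: 4 outcomes — {<0 0>, <0 1>, <1 0>, <1 1>}
target <0 1> ∈ {SC,TSO,PSO}

SC:yes TSO:yes PSO:yes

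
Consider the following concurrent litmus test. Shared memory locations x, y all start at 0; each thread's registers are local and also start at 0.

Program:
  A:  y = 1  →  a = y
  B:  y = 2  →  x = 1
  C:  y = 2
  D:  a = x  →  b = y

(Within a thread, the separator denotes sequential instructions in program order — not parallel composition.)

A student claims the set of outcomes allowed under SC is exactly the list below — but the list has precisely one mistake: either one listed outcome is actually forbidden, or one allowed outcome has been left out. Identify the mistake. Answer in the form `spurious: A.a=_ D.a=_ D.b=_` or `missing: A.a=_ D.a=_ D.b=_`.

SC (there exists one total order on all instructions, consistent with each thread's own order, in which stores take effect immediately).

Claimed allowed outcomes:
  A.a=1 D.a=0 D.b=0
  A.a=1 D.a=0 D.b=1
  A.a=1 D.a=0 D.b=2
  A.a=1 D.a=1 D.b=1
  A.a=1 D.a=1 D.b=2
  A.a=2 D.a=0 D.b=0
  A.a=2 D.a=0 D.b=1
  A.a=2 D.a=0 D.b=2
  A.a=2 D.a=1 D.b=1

outcome vector order: (A.a,D.a,D.b)
SC: 10 outcomes — {1/0/0; 1/0/1; 1/0/2; 1/1/1; 1/1/2; 2/0/0; 2/0/1; 2/0/2; 2/1/1; 2/1/2}
SC∖claimed = {2/1/2}

missing: A.a=2 D.a=1 D.b=2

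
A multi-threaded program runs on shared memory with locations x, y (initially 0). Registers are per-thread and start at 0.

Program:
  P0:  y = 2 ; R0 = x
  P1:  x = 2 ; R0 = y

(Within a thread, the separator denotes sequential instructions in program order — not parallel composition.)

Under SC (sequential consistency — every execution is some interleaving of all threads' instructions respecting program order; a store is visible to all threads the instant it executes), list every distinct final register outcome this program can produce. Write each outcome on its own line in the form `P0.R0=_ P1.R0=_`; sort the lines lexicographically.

P0.R0=0 P1.R0=2
P0.R0=2 P1.R0=0
P0.R0=2 P1.R0=2

outcome vector order: (P0.R0,P1.R0)
|SC outcomes| = 3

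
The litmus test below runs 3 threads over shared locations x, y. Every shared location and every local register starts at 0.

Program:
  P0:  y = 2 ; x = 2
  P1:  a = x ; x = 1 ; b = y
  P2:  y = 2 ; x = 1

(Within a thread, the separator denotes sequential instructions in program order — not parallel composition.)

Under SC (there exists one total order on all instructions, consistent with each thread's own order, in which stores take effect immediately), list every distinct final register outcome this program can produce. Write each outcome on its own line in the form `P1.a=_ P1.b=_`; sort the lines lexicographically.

outcome vector order: (P1.a,P1.b)
|SC outcomes| = 4

P1.a=0 P1.b=0
P1.a=0 P1.b=2
P1.a=1 P1.b=2
P1.a=2 P1.b=2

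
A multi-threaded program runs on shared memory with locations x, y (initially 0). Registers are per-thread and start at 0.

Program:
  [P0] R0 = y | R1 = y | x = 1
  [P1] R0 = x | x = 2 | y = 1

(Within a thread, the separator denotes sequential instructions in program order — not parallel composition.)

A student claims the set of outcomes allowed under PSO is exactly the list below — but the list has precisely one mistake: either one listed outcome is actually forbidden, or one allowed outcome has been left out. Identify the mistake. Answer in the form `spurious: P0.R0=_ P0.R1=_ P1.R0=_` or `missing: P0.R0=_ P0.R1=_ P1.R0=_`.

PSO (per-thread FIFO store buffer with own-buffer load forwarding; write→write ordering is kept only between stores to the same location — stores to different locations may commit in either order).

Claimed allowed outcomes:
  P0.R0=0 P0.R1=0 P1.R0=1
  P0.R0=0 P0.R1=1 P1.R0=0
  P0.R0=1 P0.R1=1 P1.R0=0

missing: P0.R0=0 P0.R1=0 P1.R0=0

outcome vector order: (P0.R0,P0.R1,P1.R0)
under PSO → (0,0,0), (0,0,1), (0,1,0), (1,1,0)
PSO∖claimed = {(0,0,0)}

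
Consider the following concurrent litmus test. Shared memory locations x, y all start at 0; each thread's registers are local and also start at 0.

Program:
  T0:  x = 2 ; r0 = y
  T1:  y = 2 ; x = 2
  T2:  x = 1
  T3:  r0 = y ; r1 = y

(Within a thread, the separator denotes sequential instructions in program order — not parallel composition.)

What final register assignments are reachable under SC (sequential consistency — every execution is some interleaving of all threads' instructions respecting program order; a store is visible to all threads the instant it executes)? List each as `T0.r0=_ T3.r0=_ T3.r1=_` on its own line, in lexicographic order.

T0.r0=0 T3.r0=0 T3.r1=0
T0.r0=0 T3.r0=0 T3.r1=2
T0.r0=0 T3.r0=2 T3.r1=2
T0.r0=2 T3.r0=0 T3.r1=0
T0.r0=2 T3.r0=0 T3.r1=2
T0.r0=2 T3.r0=2 T3.r1=2

outcome vector order: (T0.r0,T3.r0,T3.r1)
|SC outcomes| = 6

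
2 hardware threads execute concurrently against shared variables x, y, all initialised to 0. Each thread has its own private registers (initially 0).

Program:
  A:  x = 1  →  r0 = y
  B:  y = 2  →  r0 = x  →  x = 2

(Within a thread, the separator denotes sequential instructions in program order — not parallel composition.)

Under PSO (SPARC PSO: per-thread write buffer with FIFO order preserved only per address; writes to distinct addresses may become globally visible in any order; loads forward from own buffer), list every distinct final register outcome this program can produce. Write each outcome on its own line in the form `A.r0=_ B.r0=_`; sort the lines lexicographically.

outcome vector order: (A.r0,B.r0)
|PSO outcomes| = 4

A.r0=0 B.r0=0
A.r0=0 B.r0=1
A.r0=2 B.r0=0
A.r0=2 B.r0=1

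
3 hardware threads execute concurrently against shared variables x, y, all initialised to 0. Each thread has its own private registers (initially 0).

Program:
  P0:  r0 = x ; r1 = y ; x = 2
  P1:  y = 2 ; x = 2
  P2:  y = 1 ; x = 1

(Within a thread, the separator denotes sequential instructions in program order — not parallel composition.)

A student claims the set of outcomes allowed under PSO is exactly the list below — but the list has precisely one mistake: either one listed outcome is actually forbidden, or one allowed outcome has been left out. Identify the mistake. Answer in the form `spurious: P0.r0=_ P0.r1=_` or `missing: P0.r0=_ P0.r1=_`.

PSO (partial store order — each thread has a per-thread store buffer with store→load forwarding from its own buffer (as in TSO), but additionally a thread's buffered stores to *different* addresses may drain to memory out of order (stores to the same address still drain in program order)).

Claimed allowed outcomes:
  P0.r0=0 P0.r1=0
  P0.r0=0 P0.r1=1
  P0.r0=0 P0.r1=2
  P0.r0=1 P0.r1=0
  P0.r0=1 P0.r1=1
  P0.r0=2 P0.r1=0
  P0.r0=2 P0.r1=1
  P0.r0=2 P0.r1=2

outcome vector order: (P0.r0,P0.r1)
PSO (9): 0/0, 0/1, 0/2, 1/0, 1/1, 1/2, 2/0, 2/1, 2/2
PSO∖claimed = {1/2}

missing: P0.r0=1 P0.r1=2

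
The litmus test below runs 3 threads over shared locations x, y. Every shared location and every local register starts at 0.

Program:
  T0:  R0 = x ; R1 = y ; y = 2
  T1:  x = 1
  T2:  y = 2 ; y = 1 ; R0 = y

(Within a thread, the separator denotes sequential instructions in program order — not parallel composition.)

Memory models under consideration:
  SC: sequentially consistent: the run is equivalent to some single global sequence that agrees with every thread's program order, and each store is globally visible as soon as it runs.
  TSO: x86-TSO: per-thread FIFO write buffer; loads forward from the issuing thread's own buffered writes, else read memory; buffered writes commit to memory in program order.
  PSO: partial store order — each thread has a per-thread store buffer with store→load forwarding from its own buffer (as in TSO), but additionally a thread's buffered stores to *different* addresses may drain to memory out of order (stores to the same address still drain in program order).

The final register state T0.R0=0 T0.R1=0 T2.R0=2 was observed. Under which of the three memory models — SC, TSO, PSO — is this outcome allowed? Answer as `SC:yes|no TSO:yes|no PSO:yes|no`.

SC:yes TSO:yes PSO:yes

outcome vector order: (T0.R0,T0.R1,T2.R0)
[SC] allowed = {<0 0 1> <0 0 2> <0 1 1> <0 1 2> <0 2 1> <0 2 2> <1 0 1> <1 0 2> <1 1 1> <1 1 2> <1 2 1> <1 2 2>}
[TSO] allowed = {<0 0 1> <0 0 2> <0 1 1> <0 1 2> <0 2 1> <0 2 2> <1 0 1> <1 0 2> <1 1 1> <1 1 2> <1 2 1> <1 2 2>}
[PSO] allowed = {<0 0 1> <0 0 2> <0 1 1> <0 1 2> <0 2 1> <0 2 2> <1 0 1> <1 0 2> <1 1 1> <1 1 2> <1 2 1> <1 2 2>}
target <0 0 2> ∈ {SC,TSO,PSO}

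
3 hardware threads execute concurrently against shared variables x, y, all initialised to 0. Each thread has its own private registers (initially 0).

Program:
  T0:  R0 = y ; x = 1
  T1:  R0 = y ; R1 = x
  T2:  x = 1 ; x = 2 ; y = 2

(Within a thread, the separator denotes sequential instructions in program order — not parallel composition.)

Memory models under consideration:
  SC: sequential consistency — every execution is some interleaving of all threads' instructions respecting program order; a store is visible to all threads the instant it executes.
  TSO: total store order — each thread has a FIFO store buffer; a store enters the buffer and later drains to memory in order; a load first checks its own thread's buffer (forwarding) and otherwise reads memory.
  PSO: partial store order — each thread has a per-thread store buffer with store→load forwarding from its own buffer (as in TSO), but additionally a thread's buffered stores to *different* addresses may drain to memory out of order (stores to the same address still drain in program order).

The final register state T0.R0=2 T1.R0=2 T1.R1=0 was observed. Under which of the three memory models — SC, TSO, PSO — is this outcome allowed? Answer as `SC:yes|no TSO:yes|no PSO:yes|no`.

SC:no TSO:no PSO:yes

outcome vector order: (T0.R0,T1.R0,T1.R1)
SC (10): (0,0,0), (0,0,1), (0,0,2), (0,2,1), (0,2,2), (2,0,0), (2,0,1), (2,0,2), (2,2,1), (2,2,2)
TSO (10): (0,0,0), (0,0,1), (0,0,2), (0,2,1), (0,2,2), (2,0,0), (2,0,1), (2,0,2), (2,2,1), (2,2,2)
PSO (12): (0,0,0), (0,0,1), (0,0,2), (0,2,0), (0,2,1), (0,2,2), (2,0,0), (2,0,1), (2,0,2), (2,2,0), (2,2,1), (2,2,2)
target (2,2,0) ∈ {PSO}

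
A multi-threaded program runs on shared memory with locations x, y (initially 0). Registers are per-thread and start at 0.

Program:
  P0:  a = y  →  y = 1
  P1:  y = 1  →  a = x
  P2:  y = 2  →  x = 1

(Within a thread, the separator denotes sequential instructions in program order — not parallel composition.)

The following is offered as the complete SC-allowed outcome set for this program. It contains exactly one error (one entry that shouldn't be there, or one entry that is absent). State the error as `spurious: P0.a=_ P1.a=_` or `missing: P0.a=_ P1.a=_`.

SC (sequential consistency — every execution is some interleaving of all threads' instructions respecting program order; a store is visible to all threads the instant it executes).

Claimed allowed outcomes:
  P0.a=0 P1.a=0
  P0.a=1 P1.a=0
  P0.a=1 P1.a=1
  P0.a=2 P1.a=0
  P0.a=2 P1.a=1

missing: P0.a=0 P1.a=1

outcome vector order: (P0.a,P1.a)
[SC] allowed = {0/0; 0/1; 1/0; 1/1; 2/0; 2/1}
SC∖claimed = {0/1}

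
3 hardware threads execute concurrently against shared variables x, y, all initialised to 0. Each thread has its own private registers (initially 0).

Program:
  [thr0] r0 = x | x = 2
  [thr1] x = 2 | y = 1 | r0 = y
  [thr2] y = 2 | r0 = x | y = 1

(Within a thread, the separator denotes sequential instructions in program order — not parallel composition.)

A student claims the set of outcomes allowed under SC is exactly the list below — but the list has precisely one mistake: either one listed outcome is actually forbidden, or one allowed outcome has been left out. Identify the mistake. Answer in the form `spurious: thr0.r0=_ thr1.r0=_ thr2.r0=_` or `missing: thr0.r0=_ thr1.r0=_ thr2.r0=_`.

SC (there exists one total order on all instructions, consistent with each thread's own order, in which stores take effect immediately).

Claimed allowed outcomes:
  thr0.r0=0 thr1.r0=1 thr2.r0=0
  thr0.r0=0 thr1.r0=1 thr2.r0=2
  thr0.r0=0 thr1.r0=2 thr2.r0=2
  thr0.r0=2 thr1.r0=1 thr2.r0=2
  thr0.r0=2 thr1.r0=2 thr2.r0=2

outcome vector order: (thr0.r0,thr1.r0,thr2.r0)
SC (6): 010 012 022 210 212 222
SC∖claimed = {210}

missing: thr0.r0=2 thr1.r0=1 thr2.r0=0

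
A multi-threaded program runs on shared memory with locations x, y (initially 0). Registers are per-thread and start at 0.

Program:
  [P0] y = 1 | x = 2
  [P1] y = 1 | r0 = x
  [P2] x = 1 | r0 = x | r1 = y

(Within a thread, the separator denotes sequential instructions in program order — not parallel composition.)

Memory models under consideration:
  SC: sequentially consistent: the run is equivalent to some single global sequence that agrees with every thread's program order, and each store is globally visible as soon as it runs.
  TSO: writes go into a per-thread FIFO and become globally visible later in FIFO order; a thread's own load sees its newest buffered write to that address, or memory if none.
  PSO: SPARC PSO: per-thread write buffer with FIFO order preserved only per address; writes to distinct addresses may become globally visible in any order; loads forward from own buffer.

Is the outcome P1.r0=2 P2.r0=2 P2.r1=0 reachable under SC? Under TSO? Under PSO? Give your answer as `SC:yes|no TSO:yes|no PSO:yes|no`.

SC:no TSO:no PSO:yes

outcome vector order: (P1.r0,P2.r0,P2.r1)
under SC → (0,1,1); (0,2,1); (1,1,0); (1,1,1); (1,2,1); (2,1,0); (2,1,1); (2,2,1)
under TSO → (0,1,0); (0,1,1); (0,2,1); (1,1,0); (1,1,1); (1,2,1); (2,1,0); (2,1,1); (2,2,1)
under PSO → (0,1,0); (0,1,1); (0,2,0); (0,2,1); (1,1,0); (1,1,1); (1,2,0); (1,2,1); (2,1,0); (2,1,1); (2,2,0); (2,2,1)
target (2,2,0) ∈ {PSO}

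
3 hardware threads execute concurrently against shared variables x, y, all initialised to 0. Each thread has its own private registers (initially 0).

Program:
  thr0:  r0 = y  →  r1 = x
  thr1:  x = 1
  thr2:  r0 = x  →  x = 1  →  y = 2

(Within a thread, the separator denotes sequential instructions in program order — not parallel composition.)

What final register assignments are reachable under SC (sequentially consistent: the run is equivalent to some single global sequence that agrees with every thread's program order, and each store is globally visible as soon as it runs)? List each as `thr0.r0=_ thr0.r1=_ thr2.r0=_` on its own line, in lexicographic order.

thr0.r0=0 thr0.r1=0 thr2.r0=0
thr0.r0=0 thr0.r1=0 thr2.r0=1
thr0.r0=0 thr0.r1=1 thr2.r0=0
thr0.r0=0 thr0.r1=1 thr2.r0=1
thr0.r0=2 thr0.r1=1 thr2.r0=0
thr0.r0=2 thr0.r1=1 thr2.r0=1

outcome vector order: (thr0.r0,thr0.r1,thr2.r0)
|SC outcomes| = 6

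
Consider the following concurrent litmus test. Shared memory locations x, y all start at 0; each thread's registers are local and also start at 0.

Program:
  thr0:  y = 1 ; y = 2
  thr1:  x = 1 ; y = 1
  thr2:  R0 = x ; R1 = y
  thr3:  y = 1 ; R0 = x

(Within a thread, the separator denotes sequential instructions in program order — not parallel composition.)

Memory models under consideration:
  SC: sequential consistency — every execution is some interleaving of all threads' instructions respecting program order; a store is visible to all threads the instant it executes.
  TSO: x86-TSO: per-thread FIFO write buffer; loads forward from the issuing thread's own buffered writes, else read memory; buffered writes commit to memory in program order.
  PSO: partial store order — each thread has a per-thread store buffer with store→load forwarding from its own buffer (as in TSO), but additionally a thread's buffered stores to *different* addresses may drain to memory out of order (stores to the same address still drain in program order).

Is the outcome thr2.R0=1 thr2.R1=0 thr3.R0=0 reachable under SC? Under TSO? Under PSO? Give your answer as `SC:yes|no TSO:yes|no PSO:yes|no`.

outcome vector order: (thr2.R0,thr2.R1,thr3.R0)
under SC → 0/0/0, 0/0/1, 0/1/0, 0/1/1, 0/2/0, 0/2/1, 1/0/1, 1/1/0, 1/1/1, 1/2/0, 1/2/1
under TSO → 0/0/0, 0/0/1, 0/1/0, 0/1/1, 0/2/0, 0/2/1, 1/0/0, 1/0/1, 1/1/0, 1/1/1, 1/2/0, 1/2/1
under PSO → 0/0/0, 0/0/1, 0/1/0, 0/1/1, 0/2/0, 0/2/1, 1/0/0, 1/0/1, 1/1/0, 1/1/1, 1/2/0, 1/2/1
target 1/0/0 ∈ {TSO,PSO}

SC:no TSO:yes PSO:yes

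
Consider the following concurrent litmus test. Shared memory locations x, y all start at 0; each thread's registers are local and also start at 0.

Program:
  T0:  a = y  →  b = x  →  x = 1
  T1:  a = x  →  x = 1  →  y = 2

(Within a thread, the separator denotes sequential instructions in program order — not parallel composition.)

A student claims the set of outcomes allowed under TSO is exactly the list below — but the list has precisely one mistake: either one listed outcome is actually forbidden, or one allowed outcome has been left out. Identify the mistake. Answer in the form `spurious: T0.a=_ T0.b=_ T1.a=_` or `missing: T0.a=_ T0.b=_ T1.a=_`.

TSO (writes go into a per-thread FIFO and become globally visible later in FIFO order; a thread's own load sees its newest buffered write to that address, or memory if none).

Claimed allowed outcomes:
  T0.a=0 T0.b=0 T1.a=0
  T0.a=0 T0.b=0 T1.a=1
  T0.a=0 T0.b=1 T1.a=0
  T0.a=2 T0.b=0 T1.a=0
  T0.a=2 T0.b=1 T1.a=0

spurious: T0.a=2 T0.b=0 T1.a=0

outcome vector order: (T0.a,T0.b,T1.a)
TSO: 4 outcomes — {0/0/0; 0/0/1; 0/1/0; 2/1/0}
claimed∖TSO = {2/0/0}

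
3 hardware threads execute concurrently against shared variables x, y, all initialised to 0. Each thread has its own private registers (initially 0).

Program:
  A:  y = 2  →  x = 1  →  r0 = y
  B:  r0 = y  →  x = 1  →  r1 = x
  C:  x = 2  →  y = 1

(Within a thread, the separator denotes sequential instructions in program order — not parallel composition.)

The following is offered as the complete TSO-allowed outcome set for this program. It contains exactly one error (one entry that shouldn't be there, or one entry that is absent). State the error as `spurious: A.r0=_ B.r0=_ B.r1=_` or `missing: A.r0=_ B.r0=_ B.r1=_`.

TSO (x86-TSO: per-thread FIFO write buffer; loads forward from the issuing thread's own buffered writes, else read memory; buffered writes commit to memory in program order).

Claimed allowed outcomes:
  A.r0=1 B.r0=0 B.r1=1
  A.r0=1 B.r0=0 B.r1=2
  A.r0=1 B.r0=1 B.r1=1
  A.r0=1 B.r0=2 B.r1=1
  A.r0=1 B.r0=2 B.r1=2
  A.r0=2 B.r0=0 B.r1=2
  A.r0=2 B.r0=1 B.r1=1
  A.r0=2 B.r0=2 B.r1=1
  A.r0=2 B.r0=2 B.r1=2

outcome vector order: (A.r0,B.r0,B.r1)
under TSO → (1,0,1) (1,0,2) (1,1,1) (1,2,1) (1,2,2) (2,0,1) (2,0,2) (2,1,1) (2,2,1) (2,2,2)
TSO∖claimed = {(2,0,1)}

missing: A.r0=2 B.r0=0 B.r1=1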